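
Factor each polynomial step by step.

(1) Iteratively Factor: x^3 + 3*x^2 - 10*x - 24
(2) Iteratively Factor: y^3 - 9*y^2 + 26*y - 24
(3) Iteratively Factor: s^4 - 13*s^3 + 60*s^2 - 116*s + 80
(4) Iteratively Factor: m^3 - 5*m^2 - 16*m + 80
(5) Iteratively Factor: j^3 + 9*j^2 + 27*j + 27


(1) = (x - 3)*(x^2 + 6*x + 8) = (x - 3)*(x + 4)*(x + 2)
(2) = (y - 3)*(y^2 - 6*y + 8) = (y - 3)*(y - 2)*(y - 4)
(3) = (s - 2)*(s^3 - 11*s^2 + 38*s - 40) = (s - 4)*(s - 2)*(s^2 - 7*s + 10) = (s - 4)*(s - 2)^2*(s - 5)
(4) = (m - 4)*(m^2 - m - 20) = (m - 5)*(m - 4)*(m + 4)
(5) = (j + 3)*(j^2 + 6*j + 9) = (j + 3)^2*(j + 3)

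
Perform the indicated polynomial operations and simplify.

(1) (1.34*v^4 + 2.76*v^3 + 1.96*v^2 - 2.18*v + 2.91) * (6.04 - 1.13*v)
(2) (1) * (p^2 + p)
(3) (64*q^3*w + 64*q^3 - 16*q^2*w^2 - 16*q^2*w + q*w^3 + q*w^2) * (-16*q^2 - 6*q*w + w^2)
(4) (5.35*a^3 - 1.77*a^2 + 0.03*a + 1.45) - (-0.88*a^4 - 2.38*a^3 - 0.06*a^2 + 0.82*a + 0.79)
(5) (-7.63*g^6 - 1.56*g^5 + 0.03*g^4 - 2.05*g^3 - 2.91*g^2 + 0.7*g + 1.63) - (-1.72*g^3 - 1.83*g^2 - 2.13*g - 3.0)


(1) = -1.5142*v^5 + 4.9748*v^4 + 14.4556*v^3 + 14.3018*v^2 - 16.4555*v + 17.5764
(2) = p^2 + p
(3) = -1024*q^5*w - 1024*q^5 - 128*q^4*w^2 - 128*q^4*w + 144*q^3*w^3 + 144*q^3*w^2 - 22*q^2*w^4 - 22*q^2*w^3 + q*w^5 + q*w^4
(4) = 0.88*a^4 + 7.73*a^3 - 1.71*a^2 - 0.79*a + 0.66
(5) = -7.63*g^6 - 1.56*g^5 + 0.03*g^4 - 0.33*g^3 - 1.08*g^2 + 2.83*g + 4.63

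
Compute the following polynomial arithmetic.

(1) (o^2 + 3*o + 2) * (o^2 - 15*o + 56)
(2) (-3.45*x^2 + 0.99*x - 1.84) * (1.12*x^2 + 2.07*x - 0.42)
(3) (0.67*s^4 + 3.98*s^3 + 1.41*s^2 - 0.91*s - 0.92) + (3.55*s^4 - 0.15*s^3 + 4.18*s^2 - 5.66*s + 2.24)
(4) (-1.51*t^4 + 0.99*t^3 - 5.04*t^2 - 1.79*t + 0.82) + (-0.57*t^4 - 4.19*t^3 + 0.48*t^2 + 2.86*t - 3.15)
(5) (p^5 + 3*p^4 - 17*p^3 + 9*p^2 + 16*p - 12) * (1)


(1) = o^4 - 12*o^3 + 13*o^2 + 138*o + 112
(2) = -3.864*x^4 - 6.0327*x^3 + 1.4375*x^2 - 4.2246*x + 0.7728
(3) = 4.22*s^4 + 3.83*s^3 + 5.59*s^2 - 6.57*s + 1.32
(4) = -2.08*t^4 - 3.2*t^3 - 4.56*t^2 + 1.07*t - 2.33
(5) = p^5 + 3*p^4 - 17*p^3 + 9*p^2 + 16*p - 12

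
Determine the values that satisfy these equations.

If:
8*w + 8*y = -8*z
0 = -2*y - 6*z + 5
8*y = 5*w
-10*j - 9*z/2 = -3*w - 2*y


Then:
j = -185/272
w = -10/17
y = -25/68
z = 65/68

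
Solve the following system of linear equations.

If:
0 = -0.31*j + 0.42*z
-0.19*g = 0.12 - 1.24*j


Then:
g = 8.8421052631579*z - 0.631578947368421
j = 1.35483870967742*z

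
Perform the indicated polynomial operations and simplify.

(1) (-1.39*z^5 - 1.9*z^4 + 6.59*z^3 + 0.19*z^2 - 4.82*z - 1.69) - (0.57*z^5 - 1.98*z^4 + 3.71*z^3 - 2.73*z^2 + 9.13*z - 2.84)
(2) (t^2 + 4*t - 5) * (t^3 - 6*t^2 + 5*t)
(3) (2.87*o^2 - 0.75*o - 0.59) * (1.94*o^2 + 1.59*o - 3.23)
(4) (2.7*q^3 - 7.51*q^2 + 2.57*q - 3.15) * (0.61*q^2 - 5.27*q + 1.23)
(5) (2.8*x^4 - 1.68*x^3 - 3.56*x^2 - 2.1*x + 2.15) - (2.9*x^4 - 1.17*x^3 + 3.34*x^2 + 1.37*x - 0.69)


(1) = -1.96*z^5 + 0.08*z^4 + 2.88*z^3 + 2.92*z^2 - 13.95*z + 1.15
(2) = t^5 - 2*t^4 - 24*t^3 + 50*t^2 - 25*t
(3) = 5.5678*o^4 + 3.1083*o^3 - 11.6072*o^2 + 1.4844*o + 1.9057
(4) = 1.647*q^5 - 18.8101*q^4 + 44.4664*q^3 - 24.7027*q^2 + 19.7616*q - 3.8745
(5) = -0.1*x^4 - 0.51*x^3 - 6.9*x^2 - 3.47*x + 2.84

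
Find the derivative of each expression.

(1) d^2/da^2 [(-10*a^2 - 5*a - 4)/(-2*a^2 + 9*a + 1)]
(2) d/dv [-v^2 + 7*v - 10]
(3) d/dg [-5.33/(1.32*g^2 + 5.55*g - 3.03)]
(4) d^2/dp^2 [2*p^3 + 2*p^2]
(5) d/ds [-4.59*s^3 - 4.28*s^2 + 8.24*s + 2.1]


(1) = 2*(200*a^3 + 108*a^2 - 186*a + 297)/(8*a^6 - 108*a^5 + 474*a^4 - 621*a^3 - 237*a^2 - 27*a - 1)
(2) = 7 - 2*v
(3) = (14.0712*g + 29.5815)/(1.32*g^2 + 5.55*g - 3.03)^2
(4) = 12*p + 4
(5) = -13.77*s^2 - 8.56*s + 8.24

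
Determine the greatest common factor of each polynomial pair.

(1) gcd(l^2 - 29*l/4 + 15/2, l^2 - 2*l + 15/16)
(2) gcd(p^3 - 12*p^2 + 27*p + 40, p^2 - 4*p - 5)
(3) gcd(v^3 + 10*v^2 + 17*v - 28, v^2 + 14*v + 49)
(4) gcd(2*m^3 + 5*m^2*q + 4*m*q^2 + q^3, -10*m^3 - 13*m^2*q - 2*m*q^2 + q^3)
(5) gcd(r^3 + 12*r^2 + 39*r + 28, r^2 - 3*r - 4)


(1) = l - 5/4
(2) = gcd((p - 8)*(p - 5)*(p + 1), (p - 5)*(p + 1)) = p^2 - 4*p - 5
(3) = gcd((v - 1)*(v + 4)*(v + 7), (v + 7)^2) = v + 7
(4) = 2*m^2 + 3*m*q + q^2
(5) = gcd((r + 1)*(r + 4)*(r + 7), (r - 4)*(r + 1)) = r + 1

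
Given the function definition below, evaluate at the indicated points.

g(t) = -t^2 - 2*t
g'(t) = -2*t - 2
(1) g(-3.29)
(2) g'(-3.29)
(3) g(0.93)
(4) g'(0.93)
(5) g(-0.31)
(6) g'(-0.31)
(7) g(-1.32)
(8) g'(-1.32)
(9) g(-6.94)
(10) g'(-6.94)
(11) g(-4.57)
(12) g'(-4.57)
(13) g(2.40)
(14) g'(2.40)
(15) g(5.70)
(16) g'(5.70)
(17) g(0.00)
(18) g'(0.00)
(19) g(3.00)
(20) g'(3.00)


(1) = -4.24
(2) = 4.58
(3) = -2.72
(4) = -3.86
(5) = 0.52
(6) = -1.38
(7) = 0.90
(8) = 0.64
(9) = -34.28
(10) = 11.88
(11) = -11.74
(12) = 7.14
(13) = -10.56
(14) = -6.80
(15) = -43.89
(16) = -13.40
(17) = 0.00
(18) = -2.00
(19) = -15.00
(20) = -8.00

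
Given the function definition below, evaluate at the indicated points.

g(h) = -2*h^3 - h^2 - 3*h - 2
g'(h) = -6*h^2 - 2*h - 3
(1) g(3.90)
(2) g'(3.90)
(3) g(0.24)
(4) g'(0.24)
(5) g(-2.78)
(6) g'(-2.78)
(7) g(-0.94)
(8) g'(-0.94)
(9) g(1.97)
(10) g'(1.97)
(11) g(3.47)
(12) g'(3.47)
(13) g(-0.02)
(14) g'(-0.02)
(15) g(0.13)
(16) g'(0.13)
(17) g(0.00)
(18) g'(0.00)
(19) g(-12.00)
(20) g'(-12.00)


(1) = -147.55
(2) = -102.06
(3) = -2.81
(4) = -3.83
(5) = 41.58
(6) = -43.81
(7) = 1.60
(8) = -6.42
(9) = -27.08
(10) = -30.23
(11) = -108.01
(12) = -82.19
(13) = -1.94
(14) = -2.96
(15) = -2.41
(16) = -3.36
(17) = -2.00
(18) = -3.00
(19) = 3346.00
(20) = -843.00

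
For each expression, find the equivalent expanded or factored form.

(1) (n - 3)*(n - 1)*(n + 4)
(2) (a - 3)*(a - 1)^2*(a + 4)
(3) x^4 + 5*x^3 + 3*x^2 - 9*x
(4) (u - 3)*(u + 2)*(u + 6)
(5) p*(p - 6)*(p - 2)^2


(1) = n^3 - 13*n + 12
(2) = a^4 - a^3 - 13*a^2 + 25*a - 12
(3) = x*(x - 1)*(x + 3)^2
(4) = u^3 + 5*u^2 - 12*u - 36
(5) = p^4 - 10*p^3 + 28*p^2 - 24*p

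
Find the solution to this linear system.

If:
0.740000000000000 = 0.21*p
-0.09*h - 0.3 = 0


Then:
h = -3.33
p = 3.52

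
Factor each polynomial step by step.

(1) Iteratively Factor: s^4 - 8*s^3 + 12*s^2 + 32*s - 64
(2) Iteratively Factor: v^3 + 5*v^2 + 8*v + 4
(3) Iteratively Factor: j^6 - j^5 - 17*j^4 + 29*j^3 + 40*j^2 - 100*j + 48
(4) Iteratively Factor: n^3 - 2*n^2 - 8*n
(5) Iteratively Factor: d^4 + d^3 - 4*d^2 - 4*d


(1) = (s - 4)*(s^3 - 4*s^2 - 4*s + 16) = (s - 4)*(s - 2)*(s^2 - 2*s - 8) = (s - 4)^2*(s - 2)*(s + 2)
(2) = (v + 2)*(v^2 + 3*v + 2) = (v + 1)*(v + 2)*(v + 2)
(3) = (j - 1)*(j^5 - 17*j^3 + 12*j^2 + 52*j - 48) = (j - 2)*(j - 1)*(j^4 + 2*j^3 - 13*j^2 - 14*j + 24) = (j - 2)*(j - 1)^2*(j^3 + 3*j^2 - 10*j - 24) = (j - 2)*(j - 1)^2*(j + 4)*(j^2 - j - 6) = (j - 2)*(j - 1)^2*(j + 2)*(j + 4)*(j - 3)
(4) = (n + 2)*(n^2 - 4*n) = (n - 4)*(n + 2)*(n)
(5) = (d - 2)*(d^3 + 3*d^2 + 2*d) = (d - 2)*(d + 2)*(d^2 + d) = d*(d - 2)*(d + 2)*(d + 1)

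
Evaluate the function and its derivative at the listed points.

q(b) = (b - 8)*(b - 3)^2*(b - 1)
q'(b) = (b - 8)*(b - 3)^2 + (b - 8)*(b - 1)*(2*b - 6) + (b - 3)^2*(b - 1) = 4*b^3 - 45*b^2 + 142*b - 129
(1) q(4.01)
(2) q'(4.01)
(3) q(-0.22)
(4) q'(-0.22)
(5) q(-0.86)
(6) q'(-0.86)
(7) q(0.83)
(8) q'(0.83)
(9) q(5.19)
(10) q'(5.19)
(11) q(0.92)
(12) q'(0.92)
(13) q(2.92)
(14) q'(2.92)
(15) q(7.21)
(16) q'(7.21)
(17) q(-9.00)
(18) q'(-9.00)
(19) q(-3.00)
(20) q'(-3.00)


(1) = -12.25
(2) = -25.26
(3) = 103.98
(4) = -162.46
(5) = 245.54
(6) = -286.95
(7) = 5.74
(8) = -39.85
(9) = -56.47
(10) = -44.95
(11) = 2.45
(12) = -33.33
(13) = -0.06
(14) = 1.54
(15) = -86.95
(16) = 54.76
(17) = 24480.00
(18) = -7968.00
(19) = 1584.00
(20) = -1068.00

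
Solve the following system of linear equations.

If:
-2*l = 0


Then:
l = 0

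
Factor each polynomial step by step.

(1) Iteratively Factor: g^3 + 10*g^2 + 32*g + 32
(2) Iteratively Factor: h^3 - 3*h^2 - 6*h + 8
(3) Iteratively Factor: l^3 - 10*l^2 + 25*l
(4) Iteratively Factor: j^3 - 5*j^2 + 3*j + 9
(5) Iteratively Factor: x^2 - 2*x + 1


(1) = (g + 2)*(g^2 + 8*g + 16) = (g + 2)*(g + 4)*(g + 4)
(2) = (h + 2)*(h^2 - 5*h + 4) = (h - 1)*(h + 2)*(h - 4)
(3) = (l)*(l^2 - 10*l + 25) = l*(l - 5)*(l - 5)
(4) = (j - 3)*(j^2 - 2*j - 3) = (j - 3)*(j + 1)*(j - 3)
(5) = (x - 1)*(x - 1)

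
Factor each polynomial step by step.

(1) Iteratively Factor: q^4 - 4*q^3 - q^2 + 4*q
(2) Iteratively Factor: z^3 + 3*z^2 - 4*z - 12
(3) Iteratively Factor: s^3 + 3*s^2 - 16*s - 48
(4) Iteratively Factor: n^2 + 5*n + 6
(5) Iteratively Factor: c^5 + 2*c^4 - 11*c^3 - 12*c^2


(1) = (q)*(q^3 - 4*q^2 - q + 4) = q*(q - 1)*(q^2 - 3*q - 4) = q*(q - 1)*(q + 1)*(q - 4)
(2) = (z - 2)*(z^2 + 5*z + 6) = (z - 2)*(z + 3)*(z + 2)
(3) = (s + 4)*(s^2 - s - 12) = (s - 4)*(s + 4)*(s + 3)
(4) = (n + 2)*(n + 3)
(5) = (c - 3)*(c^4 + 5*c^3 + 4*c^2) = (c - 3)*(c + 4)*(c^3 + c^2) = c*(c - 3)*(c + 4)*(c^2 + c) = c*(c - 3)*(c + 1)*(c + 4)*(c)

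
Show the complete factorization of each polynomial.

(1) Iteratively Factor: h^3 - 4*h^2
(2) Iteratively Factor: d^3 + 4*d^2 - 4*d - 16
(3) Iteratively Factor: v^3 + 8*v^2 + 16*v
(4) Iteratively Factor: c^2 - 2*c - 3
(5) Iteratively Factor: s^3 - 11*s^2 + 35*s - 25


(1) = (h - 4)*(h^2) = h*(h - 4)*(h)
(2) = (d + 2)*(d^2 + 2*d - 8) = (d + 2)*(d + 4)*(d - 2)
(3) = (v)*(v^2 + 8*v + 16) = v*(v + 4)*(v + 4)
(4) = (c + 1)*(c - 3)
(5) = (s - 1)*(s^2 - 10*s + 25) = (s - 5)*(s - 1)*(s - 5)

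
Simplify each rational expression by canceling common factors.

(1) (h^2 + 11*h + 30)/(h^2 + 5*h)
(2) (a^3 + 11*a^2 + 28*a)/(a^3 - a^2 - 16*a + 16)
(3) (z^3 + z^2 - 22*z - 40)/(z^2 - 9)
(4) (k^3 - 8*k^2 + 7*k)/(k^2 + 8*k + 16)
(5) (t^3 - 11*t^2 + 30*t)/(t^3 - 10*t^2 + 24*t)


(1) = (h + 6)/h
(2) = (a^2 + 7*a)/(a^2 - 5*a + 4)
(3) = (z^3 + z^2 - 22*z - 40)/(z^2 - 9)
(4) = (k^3 - 8*k^2 + 7*k)/(k^2 + 8*k + 16)
(5) = (t - 5)/(t - 4)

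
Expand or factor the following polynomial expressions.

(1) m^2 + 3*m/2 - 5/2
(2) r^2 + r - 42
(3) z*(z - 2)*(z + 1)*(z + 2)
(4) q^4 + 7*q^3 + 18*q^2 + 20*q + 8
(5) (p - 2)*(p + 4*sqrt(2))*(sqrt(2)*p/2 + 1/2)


(1) = (m - 1)*(m + 5/2)
(2) = (r - 6)*(r + 7)
(3) = z^4 + z^3 - 4*z^2 - 4*z
(4) = (q + 1)*(q + 2)^3
(5) = sqrt(2)*p^3/2 - sqrt(2)*p^2 + 9*p^2/2 - 9*p + 2*sqrt(2)*p - 4*sqrt(2)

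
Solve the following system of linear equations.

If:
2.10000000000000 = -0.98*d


Then:
d = -2.14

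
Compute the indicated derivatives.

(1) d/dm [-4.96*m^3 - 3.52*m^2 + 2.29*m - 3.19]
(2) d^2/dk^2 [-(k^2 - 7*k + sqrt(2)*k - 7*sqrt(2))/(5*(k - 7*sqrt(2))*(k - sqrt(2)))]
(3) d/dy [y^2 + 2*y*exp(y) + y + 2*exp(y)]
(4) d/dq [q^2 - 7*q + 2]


(1) = -14.88*m^2 - 7.04*m + 2.29
(2) = 2*(-9*sqrt(2)*k^3 + 7*k^3 + 21*sqrt(2)*k^2 + 42*k^2 - 630*k + 42*sqrt(2)*k - 420 + 1582*sqrt(2))/(5*(k^6 - 24*sqrt(2)*k^5 + 426*k^4 - 1696*sqrt(2)*k^3 + 5964*k^2 - 4704*sqrt(2)*k + 2744))
(3) = 2*y*exp(y) + 2*y + 4*exp(y) + 1
(4) = 2*q - 7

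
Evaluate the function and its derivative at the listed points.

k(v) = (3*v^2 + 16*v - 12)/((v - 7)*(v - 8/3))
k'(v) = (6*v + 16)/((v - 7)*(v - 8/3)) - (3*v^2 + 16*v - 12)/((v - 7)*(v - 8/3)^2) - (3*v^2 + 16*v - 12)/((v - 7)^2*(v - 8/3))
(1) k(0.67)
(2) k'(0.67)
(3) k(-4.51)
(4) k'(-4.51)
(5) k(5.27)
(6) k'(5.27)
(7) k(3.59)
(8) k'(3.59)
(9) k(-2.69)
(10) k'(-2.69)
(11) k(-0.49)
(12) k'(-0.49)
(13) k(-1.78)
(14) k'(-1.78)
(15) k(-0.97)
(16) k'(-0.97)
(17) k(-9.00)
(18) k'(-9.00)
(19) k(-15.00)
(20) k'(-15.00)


(1) = 0.01
(2) = 1.59
(3) = -0.28
(4) = -0.20
(5) = -34.56
(6) = -17.27
(7) = -26.71
(8) = 9.17
(9) = -0.64
(10) = -0.19
(11) = -0.81
(12) = 0.19
(13) = -0.79
(14) = -0.13
(15) = -0.85
(16) = 0.01
(17) = 0.47
(18) = -0.13
(19) = 1.09
(20) = -0.08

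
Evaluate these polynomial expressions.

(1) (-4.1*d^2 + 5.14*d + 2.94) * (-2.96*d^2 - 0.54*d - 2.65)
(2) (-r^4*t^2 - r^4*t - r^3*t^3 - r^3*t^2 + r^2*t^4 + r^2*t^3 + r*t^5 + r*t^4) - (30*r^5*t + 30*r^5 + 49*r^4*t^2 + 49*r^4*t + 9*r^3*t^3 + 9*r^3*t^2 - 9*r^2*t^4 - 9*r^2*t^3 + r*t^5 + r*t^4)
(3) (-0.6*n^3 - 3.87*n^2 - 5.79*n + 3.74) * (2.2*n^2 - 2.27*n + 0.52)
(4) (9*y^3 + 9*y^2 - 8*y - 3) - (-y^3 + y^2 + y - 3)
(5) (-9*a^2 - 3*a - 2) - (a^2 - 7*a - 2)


(1) = 12.136*d^4 - 13.0004*d^3 - 0.613*d^2 - 15.2086*d - 7.791
(2) = -30*r^5*t - 30*r^5 - 50*r^4*t^2 - 50*r^4*t - 10*r^3*t^3 - 10*r^3*t^2 + 10*r^2*t^4 + 10*r^2*t^3
(3) = -1.32*n^5 - 7.152*n^4 - 4.2651*n^3 + 19.3589*n^2 - 11.5006*n + 1.9448
(4) = 10*y^3 + 8*y^2 - 9*y
(5) = -10*a^2 + 4*a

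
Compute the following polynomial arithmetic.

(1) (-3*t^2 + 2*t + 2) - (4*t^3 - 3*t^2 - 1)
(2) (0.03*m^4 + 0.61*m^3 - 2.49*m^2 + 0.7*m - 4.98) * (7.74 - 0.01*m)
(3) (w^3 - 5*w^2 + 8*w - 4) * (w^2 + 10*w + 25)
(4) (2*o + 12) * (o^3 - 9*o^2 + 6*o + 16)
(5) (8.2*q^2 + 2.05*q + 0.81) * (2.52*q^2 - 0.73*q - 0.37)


(1) = -4*t^3 + 2*t + 3
(2) = -0.0003*m^5 + 0.2261*m^4 + 4.7463*m^3 - 19.2796*m^2 + 5.4678*m - 38.5452
(3) = w^5 + 5*w^4 - 17*w^3 - 49*w^2 + 160*w - 100
(4) = 2*o^4 - 6*o^3 - 96*o^2 + 104*o + 192
(5) = 20.664*q^4 - 0.82*q^3 - 2.4893*q^2 - 1.3498*q - 0.2997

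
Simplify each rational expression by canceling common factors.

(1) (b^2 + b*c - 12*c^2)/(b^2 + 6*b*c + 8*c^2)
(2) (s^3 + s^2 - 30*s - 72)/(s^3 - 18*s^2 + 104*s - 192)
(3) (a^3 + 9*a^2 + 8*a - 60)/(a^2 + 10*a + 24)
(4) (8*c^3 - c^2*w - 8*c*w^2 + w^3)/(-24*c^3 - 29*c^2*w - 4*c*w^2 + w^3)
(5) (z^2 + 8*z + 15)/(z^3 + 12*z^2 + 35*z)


(1) = (b - 3*c)/(b + 2*c)
(2) = (s^2 + 7*s + 12)/(s^2 - 12*s + 32)
(3) = (a^2 + 3*a - 10)/(a + 4)
(4) = (-c + w)/(3*c + w)
(5) = (z + 3)/(z^2 + 7*z)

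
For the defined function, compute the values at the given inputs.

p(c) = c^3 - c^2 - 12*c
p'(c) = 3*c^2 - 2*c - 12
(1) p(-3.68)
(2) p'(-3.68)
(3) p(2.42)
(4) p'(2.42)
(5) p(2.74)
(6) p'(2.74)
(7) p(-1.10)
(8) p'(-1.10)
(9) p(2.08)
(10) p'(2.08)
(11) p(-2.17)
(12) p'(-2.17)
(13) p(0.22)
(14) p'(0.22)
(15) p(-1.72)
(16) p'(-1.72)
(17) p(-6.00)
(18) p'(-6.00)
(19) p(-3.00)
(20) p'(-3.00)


(1) = -19.22
(2) = 35.99
(3) = -20.72
(4) = 0.73
(5) = -19.82
(6) = 5.04
(7) = 10.66
(8) = -6.17
(9) = -20.29
(10) = -3.18
(11) = 11.11
(12) = 6.47
(13) = -2.68
(14) = -12.29
(15) = 12.59
(16) = 0.32
(17) = -180.00
(18) = 108.00
(19) = 0.00
(20) = 21.00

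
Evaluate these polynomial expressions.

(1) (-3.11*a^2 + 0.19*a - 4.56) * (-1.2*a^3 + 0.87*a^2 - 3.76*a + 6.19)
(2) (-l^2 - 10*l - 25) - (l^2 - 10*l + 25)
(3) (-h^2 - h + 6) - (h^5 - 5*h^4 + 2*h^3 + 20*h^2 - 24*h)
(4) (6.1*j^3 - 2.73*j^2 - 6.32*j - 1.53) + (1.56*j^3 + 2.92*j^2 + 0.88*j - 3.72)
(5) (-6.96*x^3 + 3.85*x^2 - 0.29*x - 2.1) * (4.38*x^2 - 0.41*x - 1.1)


(1) = 3.732*a^5 - 2.9337*a^4 + 17.3309*a^3 - 23.9325*a^2 + 18.3217*a - 28.2264
(2) = -2*l^2 - 50
(3) = -h^5 + 5*h^4 - 2*h^3 - 21*h^2 + 23*h + 6
(4) = 7.66*j^3 + 0.19*j^2 - 5.44*j - 5.25
(5) = -30.4848*x^5 + 19.7166*x^4 + 4.8073*x^3 - 13.3141*x^2 + 1.18*x + 2.31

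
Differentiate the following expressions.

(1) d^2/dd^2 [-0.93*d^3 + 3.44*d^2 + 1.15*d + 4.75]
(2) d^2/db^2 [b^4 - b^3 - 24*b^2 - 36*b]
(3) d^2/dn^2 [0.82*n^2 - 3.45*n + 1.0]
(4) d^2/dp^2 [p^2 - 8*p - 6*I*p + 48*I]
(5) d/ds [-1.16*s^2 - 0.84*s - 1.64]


(1) = 6.88 - 5.58*d
(2) = 12*b^2 - 6*b - 48
(3) = 1.64000000000000
(4) = 2
(5) = -2.32*s - 0.84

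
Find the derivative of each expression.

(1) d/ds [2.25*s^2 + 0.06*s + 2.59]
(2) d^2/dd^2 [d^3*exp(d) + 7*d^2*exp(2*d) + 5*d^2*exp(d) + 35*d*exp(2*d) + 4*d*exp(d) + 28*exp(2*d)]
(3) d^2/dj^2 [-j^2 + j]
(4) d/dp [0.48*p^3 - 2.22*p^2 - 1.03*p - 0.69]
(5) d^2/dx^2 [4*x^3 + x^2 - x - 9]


(1) = 4.5*s + 0.06
(2) = (d^3 + 28*d^2*exp(d) + 11*d^2 + 196*d*exp(d) + 30*d + 266*exp(d) + 18)*exp(d)
(3) = -2
(4) = 1.44*p^2 - 4.44*p - 1.03
(5) = 24*x + 2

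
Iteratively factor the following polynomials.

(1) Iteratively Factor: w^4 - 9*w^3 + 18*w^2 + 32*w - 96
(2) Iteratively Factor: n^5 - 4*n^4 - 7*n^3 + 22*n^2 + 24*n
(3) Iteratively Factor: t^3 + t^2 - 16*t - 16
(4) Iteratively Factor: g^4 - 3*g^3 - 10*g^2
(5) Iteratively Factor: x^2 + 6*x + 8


(1) = (w - 3)*(w^3 - 6*w^2 + 32) = (w - 4)*(w - 3)*(w^2 - 2*w - 8) = (w - 4)*(w - 3)*(w + 2)*(w - 4)
(2) = (n + 1)*(n^4 - 5*n^3 - 2*n^2 + 24*n) = n*(n + 1)*(n^3 - 5*n^2 - 2*n + 24) = n*(n + 1)*(n + 2)*(n^2 - 7*n + 12) = n*(n - 3)*(n + 1)*(n + 2)*(n - 4)
(3) = (t - 4)*(t^2 + 5*t + 4) = (t - 4)*(t + 4)*(t + 1)
(4) = (g - 5)*(g^3 + 2*g^2) = (g - 5)*(g + 2)*(g^2) = g*(g - 5)*(g + 2)*(g)
(5) = (x + 4)*(x + 2)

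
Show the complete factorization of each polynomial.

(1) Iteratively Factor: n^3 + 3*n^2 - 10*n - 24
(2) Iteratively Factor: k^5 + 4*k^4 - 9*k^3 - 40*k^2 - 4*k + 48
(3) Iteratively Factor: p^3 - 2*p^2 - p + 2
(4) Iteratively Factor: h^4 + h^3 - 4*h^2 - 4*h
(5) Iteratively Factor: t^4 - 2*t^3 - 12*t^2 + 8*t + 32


(1) = (n - 3)*(n^2 + 6*n + 8) = (n - 3)*(n + 2)*(n + 4)
(2) = (k + 4)*(k^4 - 9*k^2 - 4*k + 12) = (k - 3)*(k + 4)*(k^3 + 3*k^2 - 4) = (k - 3)*(k + 2)*(k + 4)*(k^2 + k - 2) = (k - 3)*(k + 2)^2*(k + 4)*(k - 1)
(3) = (p + 1)*(p^2 - 3*p + 2) = (p - 1)*(p + 1)*(p - 2)
(4) = (h + 2)*(h^3 - h^2 - 2*h) = (h + 1)*(h + 2)*(h^2 - 2*h) = (h - 2)*(h + 1)*(h + 2)*(h)
(5) = (t - 4)*(t^3 + 2*t^2 - 4*t - 8) = (t - 4)*(t - 2)*(t^2 + 4*t + 4) = (t - 4)*(t - 2)*(t + 2)*(t + 2)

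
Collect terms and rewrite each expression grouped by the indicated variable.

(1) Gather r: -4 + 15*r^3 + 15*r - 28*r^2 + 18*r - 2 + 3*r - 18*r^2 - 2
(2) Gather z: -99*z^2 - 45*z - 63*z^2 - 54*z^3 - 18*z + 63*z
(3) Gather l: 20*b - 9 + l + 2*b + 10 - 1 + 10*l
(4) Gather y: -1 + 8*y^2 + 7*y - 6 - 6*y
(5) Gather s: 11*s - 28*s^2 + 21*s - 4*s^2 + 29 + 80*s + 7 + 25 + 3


(1) = 15*r^3 - 46*r^2 + 36*r - 8
(2) = -54*z^3 - 162*z^2
(3) = 22*b + 11*l
(4) = 8*y^2 + y - 7
(5) = -32*s^2 + 112*s + 64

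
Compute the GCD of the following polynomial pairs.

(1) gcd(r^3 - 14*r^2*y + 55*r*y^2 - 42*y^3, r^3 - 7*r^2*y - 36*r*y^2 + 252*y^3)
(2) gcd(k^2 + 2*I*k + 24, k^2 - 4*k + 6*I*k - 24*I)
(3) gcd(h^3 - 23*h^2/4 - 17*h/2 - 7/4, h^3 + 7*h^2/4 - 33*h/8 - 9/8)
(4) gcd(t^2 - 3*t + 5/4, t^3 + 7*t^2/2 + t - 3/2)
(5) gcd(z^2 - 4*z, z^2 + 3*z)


(1) = r^2 - 13*r*y + 42*y^2
(2) = gcd((k - 4*I)*(k + 6*I), (k - 4)*(k + 6*I)) = k + 6*I
(3) = h + 1/4
(4) = t - 1/2
(5) = z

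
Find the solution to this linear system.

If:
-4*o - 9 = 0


Then:
o = -9/4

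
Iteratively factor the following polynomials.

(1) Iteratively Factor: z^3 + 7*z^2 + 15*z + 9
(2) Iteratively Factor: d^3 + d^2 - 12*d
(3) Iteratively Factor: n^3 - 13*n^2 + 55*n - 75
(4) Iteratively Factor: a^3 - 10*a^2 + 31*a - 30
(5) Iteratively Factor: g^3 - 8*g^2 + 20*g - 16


(1) = (z + 3)*(z^2 + 4*z + 3) = (z + 1)*(z + 3)*(z + 3)
(2) = (d + 4)*(d^2 - 3*d) = (d - 3)*(d + 4)*(d)
(3) = (n - 3)*(n^2 - 10*n + 25) = (n - 5)*(n - 3)*(n - 5)
(4) = (a - 2)*(a^2 - 8*a + 15) = (a - 3)*(a - 2)*(a - 5)
(5) = (g - 2)*(g^2 - 6*g + 8) = (g - 4)*(g - 2)*(g - 2)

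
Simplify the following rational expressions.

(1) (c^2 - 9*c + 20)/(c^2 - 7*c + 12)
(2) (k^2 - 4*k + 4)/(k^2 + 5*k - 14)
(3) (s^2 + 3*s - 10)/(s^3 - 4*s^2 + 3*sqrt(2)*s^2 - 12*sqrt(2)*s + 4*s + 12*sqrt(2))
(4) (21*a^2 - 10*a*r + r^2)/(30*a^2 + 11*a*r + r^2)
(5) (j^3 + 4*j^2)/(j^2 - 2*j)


(1) = (c - 5)/(c - 3)
(2) = (k - 2)/(k + 7)
(3) = (s + 5)/(s^2 + s*(-2 + 3*sqrt(2)) - 6*sqrt(2))
(4) = (21*a^2 - 10*a*r + r^2)/(30*a^2 + 11*a*r + r^2)
(5) = (j^2 + 4*j)/(j - 2)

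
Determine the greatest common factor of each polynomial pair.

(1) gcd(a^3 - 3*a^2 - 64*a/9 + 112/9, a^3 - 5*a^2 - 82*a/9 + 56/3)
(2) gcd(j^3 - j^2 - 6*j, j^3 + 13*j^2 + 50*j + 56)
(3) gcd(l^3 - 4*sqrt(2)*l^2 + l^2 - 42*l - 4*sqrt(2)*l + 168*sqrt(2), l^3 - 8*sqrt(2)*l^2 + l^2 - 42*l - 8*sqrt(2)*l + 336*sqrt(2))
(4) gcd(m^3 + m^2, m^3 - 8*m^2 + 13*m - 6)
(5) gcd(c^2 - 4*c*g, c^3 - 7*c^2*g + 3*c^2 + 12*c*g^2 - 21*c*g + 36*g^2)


(1) = gcd((a - 4)*(a - 4/3)*(a + 7/3), (a - 6)*(a - 4/3)*(a + 7/3)) = a^2 + a - 28/9
(2) = j + 2
(3) = l^2 + l - 42
(4) = gcd(m^2*(m + 1), (m - 6)*(m - 1)^2) = 1
(5) = gcd(c*(c - 4*g), (c + 3)*(c - 4*g)*(c - 3*g)) = c - 4*g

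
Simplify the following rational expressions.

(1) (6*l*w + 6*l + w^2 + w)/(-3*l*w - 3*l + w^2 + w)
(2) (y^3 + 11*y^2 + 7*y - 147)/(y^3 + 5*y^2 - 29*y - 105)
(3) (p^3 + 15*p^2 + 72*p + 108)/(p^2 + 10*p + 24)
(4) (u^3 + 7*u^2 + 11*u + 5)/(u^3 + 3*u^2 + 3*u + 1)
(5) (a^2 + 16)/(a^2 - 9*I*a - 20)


(1) = (6*l + w)/(-3*l + w)
(2) = (y^2 + 4*y - 21)/(y^2 - 2*y - 15)
(3) = (p^2 + 9*p + 18)/(p + 4)
(4) = (u + 5)/(u + 1)
(5) = (a + 4*I)/(a - 5*I)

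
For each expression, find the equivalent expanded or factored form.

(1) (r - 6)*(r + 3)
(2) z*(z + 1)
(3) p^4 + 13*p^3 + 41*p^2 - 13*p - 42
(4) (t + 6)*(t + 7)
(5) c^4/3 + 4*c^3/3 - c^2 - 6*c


(1) = r^2 - 3*r - 18
(2) = z^2 + z
(3) = (p - 1)*(p + 1)*(p + 6)*(p + 7)
(4) = t^2 + 13*t + 42
(5) = c*(c/3 + 1)*(c - 2)*(c + 3)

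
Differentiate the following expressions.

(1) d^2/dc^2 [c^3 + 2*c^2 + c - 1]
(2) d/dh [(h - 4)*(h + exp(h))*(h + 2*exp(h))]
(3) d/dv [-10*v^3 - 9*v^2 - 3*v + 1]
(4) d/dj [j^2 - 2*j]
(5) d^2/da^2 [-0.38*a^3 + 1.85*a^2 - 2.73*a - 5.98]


(1) = 6*c + 4
(2) = (h - 4)*(h + exp(h))*(2*exp(h) + 1) + (h - 4)*(h + 2*exp(h))*(exp(h) + 1) + (h + exp(h))*(h + 2*exp(h))
(3) = -30*v^2 - 18*v - 3
(4) = 2*j - 2
(5) = 3.7 - 2.28*a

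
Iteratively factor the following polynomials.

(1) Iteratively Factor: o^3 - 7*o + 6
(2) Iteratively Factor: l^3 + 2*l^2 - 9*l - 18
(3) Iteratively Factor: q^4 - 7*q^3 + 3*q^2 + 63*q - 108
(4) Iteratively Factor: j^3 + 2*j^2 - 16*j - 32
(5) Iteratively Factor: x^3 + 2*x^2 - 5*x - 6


(1) = (o - 1)*(o^2 + o - 6) = (o - 1)*(o + 3)*(o - 2)
(2) = (l - 3)*(l^2 + 5*l + 6) = (l - 3)*(l + 2)*(l + 3)
(3) = (q - 3)*(q^3 - 4*q^2 - 9*q + 36) = (q - 3)^2*(q^2 - q - 12) = (q - 3)^2*(q + 3)*(q - 4)
(4) = (j - 4)*(j^2 + 6*j + 8) = (j - 4)*(j + 4)*(j + 2)
(5) = (x - 2)*(x^2 + 4*x + 3) = (x - 2)*(x + 1)*(x + 3)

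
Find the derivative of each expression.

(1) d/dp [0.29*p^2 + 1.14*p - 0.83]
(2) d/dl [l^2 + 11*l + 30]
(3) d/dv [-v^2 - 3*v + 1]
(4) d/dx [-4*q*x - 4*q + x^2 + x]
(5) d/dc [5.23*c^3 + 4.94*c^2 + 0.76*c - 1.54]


(1) = 0.58*p + 1.14
(2) = 2*l + 11
(3) = -2*v - 3
(4) = -4*q + 2*x + 1
(5) = 15.69*c^2 + 9.88*c + 0.76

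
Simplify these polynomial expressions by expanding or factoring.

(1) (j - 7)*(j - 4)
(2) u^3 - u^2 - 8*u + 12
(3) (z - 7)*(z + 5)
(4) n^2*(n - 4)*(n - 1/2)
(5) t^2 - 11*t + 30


(1) = j^2 - 11*j + 28
(2) = (u - 2)^2*(u + 3)
(3) = z^2 - 2*z - 35
(4) = n^4 - 9*n^3/2 + 2*n^2
(5) = (t - 6)*(t - 5)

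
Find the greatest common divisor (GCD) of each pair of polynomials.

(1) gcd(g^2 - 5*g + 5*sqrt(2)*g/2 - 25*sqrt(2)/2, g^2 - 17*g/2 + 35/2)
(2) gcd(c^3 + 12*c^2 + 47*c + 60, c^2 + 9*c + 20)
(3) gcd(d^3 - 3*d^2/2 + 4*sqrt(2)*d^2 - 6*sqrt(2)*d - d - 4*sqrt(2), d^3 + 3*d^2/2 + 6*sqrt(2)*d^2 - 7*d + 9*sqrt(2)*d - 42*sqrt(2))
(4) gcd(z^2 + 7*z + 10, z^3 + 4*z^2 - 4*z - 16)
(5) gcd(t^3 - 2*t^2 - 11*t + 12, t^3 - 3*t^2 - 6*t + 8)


(1) = g - 5
(2) = c^2 + 9*c + 20
(3) = gcd((d - 2)*(d + 1/2)*(d + 4*sqrt(2)), (d - 2)*(d + 7/2)*(d + 6*sqrt(2))) = d - 2
(4) = gcd((z + 2)*(z + 5), (z - 2)*(z + 2)*(z + 4)) = z + 2
(5) = t^2 - 5*t + 4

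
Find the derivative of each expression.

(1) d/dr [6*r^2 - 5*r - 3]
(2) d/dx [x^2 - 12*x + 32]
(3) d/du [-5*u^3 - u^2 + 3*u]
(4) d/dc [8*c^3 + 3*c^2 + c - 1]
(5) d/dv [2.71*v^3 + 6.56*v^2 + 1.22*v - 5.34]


(1) = 12*r - 5
(2) = 2*x - 12
(3) = -15*u^2 - 2*u + 3
(4) = 24*c^2 + 6*c + 1
(5) = 8.13*v^2 + 13.12*v + 1.22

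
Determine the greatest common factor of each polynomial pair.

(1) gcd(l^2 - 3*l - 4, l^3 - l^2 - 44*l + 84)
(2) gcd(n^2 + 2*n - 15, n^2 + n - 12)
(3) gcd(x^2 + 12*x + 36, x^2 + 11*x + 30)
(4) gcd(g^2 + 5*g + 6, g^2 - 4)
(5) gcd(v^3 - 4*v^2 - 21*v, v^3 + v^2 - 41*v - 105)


(1) = 1
(2) = n - 3
(3) = gcd((x + 6)^2, (x + 5)*(x + 6)) = x + 6
(4) = g + 2
(5) = v^2 - 4*v - 21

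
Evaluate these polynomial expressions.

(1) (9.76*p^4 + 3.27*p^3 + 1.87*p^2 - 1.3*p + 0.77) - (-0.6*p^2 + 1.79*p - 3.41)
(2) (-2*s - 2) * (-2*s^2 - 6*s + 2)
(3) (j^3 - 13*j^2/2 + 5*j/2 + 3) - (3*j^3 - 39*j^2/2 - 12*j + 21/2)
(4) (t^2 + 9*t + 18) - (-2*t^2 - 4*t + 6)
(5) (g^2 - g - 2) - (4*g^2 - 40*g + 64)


(1) = 9.76*p^4 + 3.27*p^3 + 2.47*p^2 - 3.09*p + 4.18
(2) = 4*s^3 + 16*s^2 + 8*s - 4
(3) = -2*j^3 + 13*j^2 + 29*j/2 - 15/2
(4) = 3*t^2 + 13*t + 12
(5) = -3*g^2 + 39*g - 66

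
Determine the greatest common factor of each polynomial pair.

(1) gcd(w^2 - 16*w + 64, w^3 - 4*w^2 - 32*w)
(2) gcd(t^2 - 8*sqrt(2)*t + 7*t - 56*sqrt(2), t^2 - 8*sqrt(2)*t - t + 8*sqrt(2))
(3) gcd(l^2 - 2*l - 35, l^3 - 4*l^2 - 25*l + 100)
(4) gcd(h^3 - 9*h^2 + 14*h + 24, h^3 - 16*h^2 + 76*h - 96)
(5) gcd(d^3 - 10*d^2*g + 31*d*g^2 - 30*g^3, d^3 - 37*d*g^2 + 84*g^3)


(1) = w - 8
(2) = t - 8*sqrt(2)
(3) = gcd((l - 7)*(l + 5), (l - 5)*(l - 4)*(l + 5)) = l + 5
(4) = h - 6
(5) = d - 3*g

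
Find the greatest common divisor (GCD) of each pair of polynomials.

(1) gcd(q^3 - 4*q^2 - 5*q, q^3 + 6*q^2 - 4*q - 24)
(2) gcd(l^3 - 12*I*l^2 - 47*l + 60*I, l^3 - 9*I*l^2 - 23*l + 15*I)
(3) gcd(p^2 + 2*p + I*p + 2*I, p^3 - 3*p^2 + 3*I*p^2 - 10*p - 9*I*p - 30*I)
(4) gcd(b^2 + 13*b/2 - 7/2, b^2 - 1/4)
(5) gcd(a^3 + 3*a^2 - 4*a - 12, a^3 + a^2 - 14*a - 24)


(1) = gcd(q*(q - 5)*(q + 1), (q - 2)*(q + 2)*(q + 6)) = 1
(2) = gcd((l - 5*I)*(l - 4*I)*(l - 3*I), (l - 5*I)*(l - 3*I)*(l - I)) = l^2 - 8*I*l - 15
(3) = p + 2
(4) = gcd((b - 1/2)*(b + 7), (b - 1/2)*(b + 1/2)) = b - 1/2
(5) = gcd((a - 2)*(a + 2)*(a + 3), (a - 4)*(a + 2)*(a + 3)) = a^2 + 5*a + 6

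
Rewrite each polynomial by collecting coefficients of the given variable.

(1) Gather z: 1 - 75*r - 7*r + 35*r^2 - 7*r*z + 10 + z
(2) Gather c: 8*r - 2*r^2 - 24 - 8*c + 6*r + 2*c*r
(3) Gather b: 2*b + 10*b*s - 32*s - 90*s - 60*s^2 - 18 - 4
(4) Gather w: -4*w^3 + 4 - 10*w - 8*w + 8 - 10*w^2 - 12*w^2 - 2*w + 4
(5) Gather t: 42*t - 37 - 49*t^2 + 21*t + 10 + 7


(1) = 35*r^2 - 82*r + z*(1 - 7*r) + 11
(2) = c*(2*r - 8) - 2*r^2 + 14*r - 24
(3) = b*(10*s + 2) - 60*s^2 - 122*s - 22
(4) = -4*w^3 - 22*w^2 - 20*w + 16
(5) = -49*t^2 + 63*t - 20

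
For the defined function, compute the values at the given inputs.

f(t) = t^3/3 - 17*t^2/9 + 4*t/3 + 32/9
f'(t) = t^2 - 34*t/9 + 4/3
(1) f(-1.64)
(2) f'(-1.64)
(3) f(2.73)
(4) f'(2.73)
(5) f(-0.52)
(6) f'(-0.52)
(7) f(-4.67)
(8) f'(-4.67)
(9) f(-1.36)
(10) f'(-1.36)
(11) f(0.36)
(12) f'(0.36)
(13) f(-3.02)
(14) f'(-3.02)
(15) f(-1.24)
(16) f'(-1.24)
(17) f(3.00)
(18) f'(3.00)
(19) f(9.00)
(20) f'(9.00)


(1) = -5.18
(2) = 10.22
(3) = -0.10
(4) = -1.53
(5) = 2.30
(6) = 3.57
(7) = -77.81
(8) = 40.78
(9) = -2.59
(10) = 8.32
(11) = 3.81
(12) = 0.10
(13) = -26.88
(14) = 21.86
(15) = -1.64
(16) = 7.56
(17) = -0.44
(18) = -1.00
(19) = 105.56
(20) = 48.33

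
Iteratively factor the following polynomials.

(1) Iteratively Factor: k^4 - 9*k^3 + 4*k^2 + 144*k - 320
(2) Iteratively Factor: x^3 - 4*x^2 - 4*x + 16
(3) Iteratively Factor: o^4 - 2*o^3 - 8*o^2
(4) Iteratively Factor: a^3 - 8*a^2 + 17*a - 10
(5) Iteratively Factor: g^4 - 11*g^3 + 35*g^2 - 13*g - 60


(1) = (k - 5)*(k^3 - 4*k^2 - 16*k + 64) = (k - 5)*(k + 4)*(k^2 - 8*k + 16) = (k - 5)*(k - 4)*(k + 4)*(k - 4)
(2) = (x - 2)*(x^2 - 2*x - 8) = (x - 2)*(x + 2)*(x - 4)
(3) = (o)*(o^3 - 2*o^2 - 8*o) = o^2*(o^2 - 2*o - 8) = o^2*(o + 2)*(o - 4)
(4) = (a - 5)*(a^2 - 3*a + 2) = (a - 5)*(a - 1)*(a - 2)
(5) = (g - 4)*(g^3 - 7*g^2 + 7*g + 15) = (g - 5)*(g - 4)*(g^2 - 2*g - 3) = (g - 5)*(g - 4)*(g + 1)*(g - 3)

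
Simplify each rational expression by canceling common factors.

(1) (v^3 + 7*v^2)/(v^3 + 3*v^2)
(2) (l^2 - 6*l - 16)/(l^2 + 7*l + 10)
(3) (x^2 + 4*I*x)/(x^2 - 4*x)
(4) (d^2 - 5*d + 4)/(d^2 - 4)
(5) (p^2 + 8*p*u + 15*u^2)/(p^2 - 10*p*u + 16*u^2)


(1) = (v + 7)/(v + 3)
(2) = (l - 8)/(l + 5)
(3) = (x + 4*I)/(x - 4)
(4) = (d^2 - 5*d + 4)/(d^2 - 4)
(5) = (p^2 + 8*p*u + 15*u^2)/(p^2 - 10*p*u + 16*u^2)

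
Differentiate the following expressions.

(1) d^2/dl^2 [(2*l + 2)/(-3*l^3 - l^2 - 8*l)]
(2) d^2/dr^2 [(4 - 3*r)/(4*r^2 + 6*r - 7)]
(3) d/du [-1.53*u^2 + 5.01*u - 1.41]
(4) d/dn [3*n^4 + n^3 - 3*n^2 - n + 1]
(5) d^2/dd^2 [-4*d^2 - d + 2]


(1) = 4*(l*(3*l^2 + l + 8)*(9*l^2 + 2*l + (l + 1)*(9*l + 1) + 8) - (l + 1)*(9*l^2 + 2*l + 8)^2)/(l^3*(3*l^2 + l + 8)^3)
(2) = 4*(-2*(3*r - 4)*(4*r + 3)^2 + (18*r + 1)*(4*r^2 + 6*r - 7))/(4*r^2 + 6*r - 7)^3
(3) = 5.01 - 3.06*u
(4) = 12*n^3 + 3*n^2 - 6*n - 1
(5) = -8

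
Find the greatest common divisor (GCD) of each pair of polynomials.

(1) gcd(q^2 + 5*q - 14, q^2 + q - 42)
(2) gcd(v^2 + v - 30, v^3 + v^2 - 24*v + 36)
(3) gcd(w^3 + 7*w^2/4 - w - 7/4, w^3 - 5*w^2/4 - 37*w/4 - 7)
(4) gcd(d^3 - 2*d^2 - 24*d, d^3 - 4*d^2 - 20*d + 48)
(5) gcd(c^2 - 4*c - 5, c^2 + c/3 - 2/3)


(1) = q + 7
(2) = v + 6
(3) = w^2 + 11*w/4 + 7/4
(4) = d^2 - 2*d - 24
(5) = gcd((c - 5)*(c + 1), (c - 2/3)*(c + 1)) = c + 1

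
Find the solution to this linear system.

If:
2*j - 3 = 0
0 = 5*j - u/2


Then:
j = 3/2
u = 15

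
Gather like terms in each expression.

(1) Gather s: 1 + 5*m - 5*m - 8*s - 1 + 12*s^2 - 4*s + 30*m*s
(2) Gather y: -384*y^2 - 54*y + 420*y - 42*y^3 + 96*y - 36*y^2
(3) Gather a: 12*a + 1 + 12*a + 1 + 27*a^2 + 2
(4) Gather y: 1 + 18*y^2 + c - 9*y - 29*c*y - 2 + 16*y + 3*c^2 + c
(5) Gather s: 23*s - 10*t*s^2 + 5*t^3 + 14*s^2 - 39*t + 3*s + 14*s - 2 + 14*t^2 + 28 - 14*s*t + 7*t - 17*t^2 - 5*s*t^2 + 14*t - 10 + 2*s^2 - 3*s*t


(1) = 12*s^2 + s*(30*m - 12)
(2) = -42*y^3 - 420*y^2 + 462*y
(3) = 27*a^2 + 24*a + 4
(4) = 3*c^2 + 2*c + 18*y^2 + y*(7 - 29*c) - 1
(5) = s^2*(16 - 10*t) + s*(-5*t^2 - 17*t + 40) + 5*t^3 - 3*t^2 - 18*t + 16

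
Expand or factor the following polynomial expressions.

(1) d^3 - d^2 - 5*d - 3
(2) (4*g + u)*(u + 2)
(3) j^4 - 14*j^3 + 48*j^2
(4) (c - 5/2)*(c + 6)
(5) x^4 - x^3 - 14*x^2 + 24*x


(1) = (d - 3)*(d + 1)^2
(2) = 4*g*u + 8*g + u^2 + 2*u
(3) = j^2*(j - 8)*(j - 6)
(4) = c^2 + 7*c/2 - 15
(5) = x*(x - 3)*(x - 2)*(x + 4)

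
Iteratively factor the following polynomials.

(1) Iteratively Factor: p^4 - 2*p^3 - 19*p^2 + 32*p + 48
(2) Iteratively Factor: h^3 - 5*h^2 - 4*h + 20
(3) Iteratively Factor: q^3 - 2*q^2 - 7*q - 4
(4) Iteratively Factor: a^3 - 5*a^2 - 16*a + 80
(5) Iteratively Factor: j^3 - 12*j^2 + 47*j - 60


(1) = (p + 1)*(p^3 - 3*p^2 - 16*p + 48) = (p - 3)*(p + 1)*(p^2 - 16) = (p - 3)*(p + 1)*(p + 4)*(p - 4)
(2) = (h + 2)*(h^2 - 7*h + 10) = (h - 2)*(h + 2)*(h - 5)
(3) = (q - 4)*(q^2 + 2*q + 1) = (q - 4)*(q + 1)*(q + 1)
(4) = (a + 4)*(a^2 - 9*a + 20) = (a - 4)*(a + 4)*(a - 5)
(5) = (j - 5)*(j^2 - 7*j + 12) = (j - 5)*(j - 3)*(j - 4)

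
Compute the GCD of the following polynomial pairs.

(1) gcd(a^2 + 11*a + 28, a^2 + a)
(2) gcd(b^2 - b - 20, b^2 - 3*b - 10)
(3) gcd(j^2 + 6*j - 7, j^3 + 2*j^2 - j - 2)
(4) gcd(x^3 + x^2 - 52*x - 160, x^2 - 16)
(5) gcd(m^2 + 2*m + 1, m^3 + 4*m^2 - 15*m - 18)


(1) = gcd((a + 4)*(a + 7), a*(a + 1)) = 1
(2) = gcd((b - 5)*(b + 4), (b - 5)*(b + 2)) = b - 5
(3) = gcd((j - 1)*(j + 7), (j - 1)*(j + 1)*(j + 2)) = j - 1
(4) = gcd((x - 8)*(x + 4)*(x + 5), (x - 4)*(x + 4)) = x + 4
(5) = gcd((m + 1)^2, (m - 3)*(m + 1)*(m + 6)) = m + 1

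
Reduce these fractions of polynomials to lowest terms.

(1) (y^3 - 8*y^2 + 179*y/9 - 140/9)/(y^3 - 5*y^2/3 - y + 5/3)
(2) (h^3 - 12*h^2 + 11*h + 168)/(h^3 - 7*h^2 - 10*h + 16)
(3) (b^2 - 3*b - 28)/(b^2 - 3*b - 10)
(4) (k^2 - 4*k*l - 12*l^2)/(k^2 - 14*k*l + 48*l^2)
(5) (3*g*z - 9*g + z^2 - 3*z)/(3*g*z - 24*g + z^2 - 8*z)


(1) = (3*y^2 - 19*y + 28)/(3*y^2 - 3)
(2) = (h^2 - 4*h - 21)/(h^2 + h - 2)
(3) = (b^2 - 3*b - 28)/(b^2 - 3*b - 10)
(4) = (k + 2*l)/(k - 8*l)
(5) = (z - 3)/(z - 8)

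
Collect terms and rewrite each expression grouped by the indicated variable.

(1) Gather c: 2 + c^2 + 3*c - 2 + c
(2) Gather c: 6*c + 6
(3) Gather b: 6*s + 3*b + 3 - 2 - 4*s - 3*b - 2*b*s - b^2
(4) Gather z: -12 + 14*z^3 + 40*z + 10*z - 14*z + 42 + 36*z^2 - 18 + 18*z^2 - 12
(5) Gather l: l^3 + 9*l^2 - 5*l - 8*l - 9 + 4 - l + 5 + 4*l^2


(1) = c^2 + 4*c
(2) = 6*c + 6
(3) = -b^2 - 2*b*s + 2*s + 1
(4) = 14*z^3 + 54*z^2 + 36*z
(5) = l^3 + 13*l^2 - 14*l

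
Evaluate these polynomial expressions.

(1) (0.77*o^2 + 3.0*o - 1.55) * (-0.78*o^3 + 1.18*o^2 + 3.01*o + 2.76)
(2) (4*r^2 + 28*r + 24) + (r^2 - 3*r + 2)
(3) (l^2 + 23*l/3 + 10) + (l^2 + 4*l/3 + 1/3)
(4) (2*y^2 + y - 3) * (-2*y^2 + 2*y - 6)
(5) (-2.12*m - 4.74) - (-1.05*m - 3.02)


(1) = -0.6006*o^5 - 1.4314*o^4 + 7.0667*o^3 + 9.3262*o^2 + 3.6145*o - 4.278
(2) = 5*r^2 + 25*r + 26
(3) = 2*l^2 + 9*l + 31/3
(4) = -4*y^4 + 2*y^3 - 4*y^2 - 12*y + 18
(5) = -1.07*m - 1.72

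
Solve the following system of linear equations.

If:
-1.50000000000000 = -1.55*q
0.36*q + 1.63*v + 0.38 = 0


Then:
q = 0.97
v = -0.45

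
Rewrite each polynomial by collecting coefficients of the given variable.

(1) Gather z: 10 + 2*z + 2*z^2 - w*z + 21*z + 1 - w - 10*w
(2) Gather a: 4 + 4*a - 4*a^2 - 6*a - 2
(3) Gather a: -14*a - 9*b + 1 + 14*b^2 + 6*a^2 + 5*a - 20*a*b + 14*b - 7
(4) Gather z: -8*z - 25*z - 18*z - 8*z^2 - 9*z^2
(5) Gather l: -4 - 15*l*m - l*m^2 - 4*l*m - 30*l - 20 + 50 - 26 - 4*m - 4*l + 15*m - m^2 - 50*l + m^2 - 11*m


(1) = -11*w + 2*z^2 + z*(23 - w) + 11
(2) = -4*a^2 - 2*a + 2
(3) = 6*a^2 + a*(-20*b - 9) + 14*b^2 + 5*b - 6
(4) = -17*z^2 - 51*z
(5) = l*(-m^2 - 19*m - 84)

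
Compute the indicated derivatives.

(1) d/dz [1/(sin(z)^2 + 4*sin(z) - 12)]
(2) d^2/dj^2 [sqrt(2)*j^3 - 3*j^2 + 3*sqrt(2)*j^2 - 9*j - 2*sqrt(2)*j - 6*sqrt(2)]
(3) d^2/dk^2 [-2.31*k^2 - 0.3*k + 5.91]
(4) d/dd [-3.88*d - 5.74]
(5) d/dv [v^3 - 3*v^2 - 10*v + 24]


(1) = -2*(sin(z) + 2)*cos(z)/(sin(z)^2 + 4*sin(z) - 12)^2
(2) = 6*sqrt(2)*j - 6 + 6*sqrt(2)
(3) = -4.62000000000000
(4) = -3.88000000000000
(5) = 3*v^2 - 6*v - 10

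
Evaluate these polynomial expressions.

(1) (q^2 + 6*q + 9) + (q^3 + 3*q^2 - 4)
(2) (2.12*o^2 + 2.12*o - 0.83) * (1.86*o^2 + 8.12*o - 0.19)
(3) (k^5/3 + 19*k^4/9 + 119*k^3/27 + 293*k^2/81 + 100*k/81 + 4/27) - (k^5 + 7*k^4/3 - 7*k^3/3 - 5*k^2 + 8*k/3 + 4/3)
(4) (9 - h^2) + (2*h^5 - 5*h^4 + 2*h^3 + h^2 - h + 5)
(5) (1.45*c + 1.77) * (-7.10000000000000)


(1) = q^3 + 4*q^2 + 6*q + 5
(2) = 3.9432*o^4 + 21.1576*o^3 + 15.2678*o^2 - 7.1424*o + 0.1577
(3) = -2*k^5/3 - 2*k^4/9 + 182*k^3/27 + 698*k^2/81 - 116*k/81 - 32/27
(4) = 2*h^5 - 5*h^4 + 2*h^3 - h + 14
(5) = -10.295*c - 12.567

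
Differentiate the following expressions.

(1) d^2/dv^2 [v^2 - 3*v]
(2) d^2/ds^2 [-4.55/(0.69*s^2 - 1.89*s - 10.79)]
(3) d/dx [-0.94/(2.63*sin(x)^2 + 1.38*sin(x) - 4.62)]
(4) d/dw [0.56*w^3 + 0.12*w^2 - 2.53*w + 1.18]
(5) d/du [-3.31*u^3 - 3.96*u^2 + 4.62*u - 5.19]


(1) = 2
(2) = (-4.33251*s^2 + 11.86731*s + 4.55*(1.38*s - 1.89)*(2.76*s - 3.78) + 67.75041)/(-0.69*s^2 + 1.89*s + 10.79)^3
(3) = (4.9444*sin(x) + 1.2972)*cos(x)/(2.63*sin(x)^2 + 1.38*sin(x) - 4.62)^2
(4) = 1.68*w^2 + 0.24*w - 2.53
(5) = -9.93*u^2 - 7.92*u + 4.62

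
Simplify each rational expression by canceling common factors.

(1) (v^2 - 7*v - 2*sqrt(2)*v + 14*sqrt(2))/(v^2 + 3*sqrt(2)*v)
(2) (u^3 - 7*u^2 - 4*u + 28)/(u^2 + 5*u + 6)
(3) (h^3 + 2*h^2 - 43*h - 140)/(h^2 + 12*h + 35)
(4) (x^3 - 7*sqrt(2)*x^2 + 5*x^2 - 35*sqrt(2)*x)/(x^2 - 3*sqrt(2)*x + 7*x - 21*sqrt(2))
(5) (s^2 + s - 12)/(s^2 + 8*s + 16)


(1) = (v^2 + v*(-7 - 2*sqrt(2)) + 14*sqrt(2))/(v^2 + 3*sqrt(2)*v)
(2) = (u^2 - 9*u + 14)/(u + 3)
(3) = (h^2 - 3*h - 28)/(h + 7)
(4) = (x^3 + x^2*(5 - 7*sqrt(2)) - 35*sqrt(2)*x)/(x^2 + x*(7 - 3*sqrt(2)) - 21*sqrt(2))
(5) = (s - 3)/(s + 4)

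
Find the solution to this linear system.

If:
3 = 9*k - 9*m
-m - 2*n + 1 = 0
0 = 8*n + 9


Then:
k = 43/12
m = 13/4
n = -9/8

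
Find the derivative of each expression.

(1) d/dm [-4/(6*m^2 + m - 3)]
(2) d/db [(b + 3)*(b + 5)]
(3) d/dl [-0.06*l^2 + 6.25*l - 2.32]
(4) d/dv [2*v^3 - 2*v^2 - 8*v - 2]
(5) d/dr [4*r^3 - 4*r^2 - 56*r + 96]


(1) = 4*(12*m + 1)/(6*m^2 + m - 3)^2
(2) = 2*b + 8
(3) = 6.25 - 0.12*l
(4) = 6*v^2 - 4*v - 8
(5) = 12*r^2 - 8*r - 56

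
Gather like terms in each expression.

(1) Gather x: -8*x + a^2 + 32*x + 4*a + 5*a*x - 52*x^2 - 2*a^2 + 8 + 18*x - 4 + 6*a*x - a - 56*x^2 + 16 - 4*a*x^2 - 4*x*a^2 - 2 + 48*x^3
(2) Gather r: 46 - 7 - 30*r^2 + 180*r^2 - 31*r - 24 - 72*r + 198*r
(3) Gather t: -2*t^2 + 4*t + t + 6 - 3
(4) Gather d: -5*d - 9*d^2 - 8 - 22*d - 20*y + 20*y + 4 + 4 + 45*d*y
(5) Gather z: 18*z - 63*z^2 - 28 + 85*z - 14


(1) = -a^2 + 3*a + 48*x^3 + x^2*(-4*a - 108) + x*(-4*a^2 + 11*a + 42) + 18
(2) = 150*r^2 + 95*r + 15
(3) = -2*t^2 + 5*t + 3
(4) = -9*d^2 + d*(45*y - 27)
(5) = -63*z^2 + 103*z - 42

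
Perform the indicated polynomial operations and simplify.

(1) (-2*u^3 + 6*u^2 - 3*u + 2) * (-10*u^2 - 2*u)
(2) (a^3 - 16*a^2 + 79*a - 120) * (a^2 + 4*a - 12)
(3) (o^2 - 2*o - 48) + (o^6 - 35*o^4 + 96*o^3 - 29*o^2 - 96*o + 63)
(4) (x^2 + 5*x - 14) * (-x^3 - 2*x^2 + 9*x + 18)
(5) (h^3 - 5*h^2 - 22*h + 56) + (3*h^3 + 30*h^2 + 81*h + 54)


(1) = 20*u^5 - 56*u^4 + 18*u^3 - 14*u^2 - 4*u
(2) = a^5 - 12*a^4 + 3*a^3 + 388*a^2 - 1428*a + 1440
(3) = o^6 - 35*o^4 + 96*o^3 - 28*o^2 - 98*o + 15
(4) = -x^5 - 7*x^4 + 13*x^3 + 91*x^2 - 36*x - 252
(5) = 4*h^3 + 25*h^2 + 59*h + 110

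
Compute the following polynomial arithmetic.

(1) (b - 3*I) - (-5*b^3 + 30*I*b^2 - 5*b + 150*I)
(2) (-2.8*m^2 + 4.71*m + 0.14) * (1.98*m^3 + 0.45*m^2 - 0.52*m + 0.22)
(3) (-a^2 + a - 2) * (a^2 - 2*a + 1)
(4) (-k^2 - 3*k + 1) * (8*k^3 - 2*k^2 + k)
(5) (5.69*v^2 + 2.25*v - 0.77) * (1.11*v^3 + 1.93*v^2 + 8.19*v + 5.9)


(1) = 5*b^3 - 30*I*b^2 + 6*b - 153*I
(2) = -5.544*m^5 + 8.0658*m^4 + 3.8527*m^3 - 3.0022*m^2 + 0.9634*m + 0.0308
(3) = -a^4 + 3*a^3 - 5*a^2 + 5*a - 2
(4) = -8*k^5 - 22*k^4 + 13*k^3 - 5*k^2 + k
(5) = 6.3159*v^5 + 13.4792*v^4 + 50.0889*v^3 + 50.5124*v^2 + 6.9687*v - 4.543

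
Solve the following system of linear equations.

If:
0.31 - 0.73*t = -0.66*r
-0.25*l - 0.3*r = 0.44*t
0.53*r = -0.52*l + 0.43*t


Then:
l = 0.47
r = -0.44
t = 0.03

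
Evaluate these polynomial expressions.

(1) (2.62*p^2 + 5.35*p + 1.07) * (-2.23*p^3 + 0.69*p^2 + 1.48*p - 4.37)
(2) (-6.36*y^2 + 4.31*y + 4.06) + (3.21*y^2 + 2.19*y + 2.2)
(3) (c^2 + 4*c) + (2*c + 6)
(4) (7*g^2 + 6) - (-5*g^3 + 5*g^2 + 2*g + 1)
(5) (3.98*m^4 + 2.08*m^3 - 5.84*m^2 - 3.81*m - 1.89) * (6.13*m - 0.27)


(1) = -5.8426*p^5 - 10.1227*p^4 + 5.183*p^3 - 2.7931*p^2 - 21.7959*p - 4.6759
(2) = -3.15*y^2 + 6.5*y + 6.26
(3) = c^2 + 6*c + 6
(4) = 5*g^3 + 2*g^2 - 2*g + 5
(5) = 24.3974*m^5 + 11.6758*m^4 - 36.3608*m^3 - 21.7785*m^2 - 10.557*m + 0.5103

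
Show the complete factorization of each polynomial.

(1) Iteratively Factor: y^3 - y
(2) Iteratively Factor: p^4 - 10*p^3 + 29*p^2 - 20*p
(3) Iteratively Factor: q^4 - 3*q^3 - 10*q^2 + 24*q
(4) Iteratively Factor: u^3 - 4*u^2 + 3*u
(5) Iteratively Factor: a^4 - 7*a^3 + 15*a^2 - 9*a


(1) = (y - 1)*(y^2 + y) = y*(y - 1)*(y + 1)
(2) = (p - 4)*(p^3 - 6*p^2 + 5*p) = (p - 4)*(p - 1)*(p^2 - 5*p) = (p - 5)*(p - 4)*(p - 1)*(p)
(3) = (q - 2)*(q^3 - q^2 - 12*q) = (q - 4)*(q - 2)*(q^2 + 3*q) = (q - 4)*(q - 2)*(q + 3)*(q)
(4) = (u - 3)*(u^2 - u) = (u - 3)*(u - 1)*(u)
(5) = (a - 3)*(a^3 - 4*a^2 + 3*a) = a*(a - 3)*(a^2 - 4*a + 3) = a*(a - 3)^2*(a - 1)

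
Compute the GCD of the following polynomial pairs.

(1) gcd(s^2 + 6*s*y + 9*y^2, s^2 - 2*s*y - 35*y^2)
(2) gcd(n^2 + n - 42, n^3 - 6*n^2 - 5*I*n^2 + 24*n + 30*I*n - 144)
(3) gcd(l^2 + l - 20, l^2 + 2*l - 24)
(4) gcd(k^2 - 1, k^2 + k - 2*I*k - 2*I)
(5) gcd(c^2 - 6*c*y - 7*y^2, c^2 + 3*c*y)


(1) = gcd((s + 3*y)^2, (s - 7*y)*(s + 5*y)) = 1
(2) = n - 6
(3) = l - 4
(4) = k + 1
(5) = gcd((c - 7*y)*(c + y), c*(c + 3*y)) = 1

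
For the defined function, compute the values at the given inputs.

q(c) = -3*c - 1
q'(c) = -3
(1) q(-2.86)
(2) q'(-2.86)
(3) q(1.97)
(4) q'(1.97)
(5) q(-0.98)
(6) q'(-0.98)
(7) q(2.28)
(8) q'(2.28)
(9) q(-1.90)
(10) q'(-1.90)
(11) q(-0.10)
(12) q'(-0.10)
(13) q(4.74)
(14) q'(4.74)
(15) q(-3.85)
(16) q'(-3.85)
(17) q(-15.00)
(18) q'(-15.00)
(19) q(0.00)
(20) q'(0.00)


(1) = 7.58
(2) = -3.00
(3) = -6.91
(4) = -3.00
(5) = 1.94
(6) = -3.00
(7) = -7.84
(8) = -3.00
(9) = 4.70
(10) = -3.00
(11) = -0.70
(12) = -3.00
(13) = -15.22
(14) = -3.00
(15) = 10.55
(16) = -3.00
(17) = 44.00
(18) = -3.00
(19) = -1.00
(20) = -3.00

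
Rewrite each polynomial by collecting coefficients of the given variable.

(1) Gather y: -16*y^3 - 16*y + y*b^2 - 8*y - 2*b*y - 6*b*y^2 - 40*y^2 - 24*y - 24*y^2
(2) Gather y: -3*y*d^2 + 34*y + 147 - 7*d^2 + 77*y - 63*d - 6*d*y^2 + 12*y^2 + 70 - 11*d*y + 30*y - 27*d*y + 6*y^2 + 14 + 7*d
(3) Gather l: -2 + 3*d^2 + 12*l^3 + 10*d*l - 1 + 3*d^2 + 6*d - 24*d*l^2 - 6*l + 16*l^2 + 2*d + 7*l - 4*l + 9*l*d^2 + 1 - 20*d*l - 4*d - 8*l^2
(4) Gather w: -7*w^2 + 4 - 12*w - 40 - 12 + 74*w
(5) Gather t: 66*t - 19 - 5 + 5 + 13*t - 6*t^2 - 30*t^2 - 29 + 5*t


(1) = -16*y^3 + y^2*(-6*b - 64) + y*(b^2 - 2*b - 48)
(2) = -7*d^2 - 56*d + y^2*(18 - 6*d) + y*(-3*d^2 - 38*d + 141) + 231
(3) = 6*d^2 + 4*d + 12*l^3 + l^2*(8 - 24*d) + l*(9*d^2 - 10*d - 3) - 2
(4) = -7*w^2 + 62*w - 48
(5) = -36*t^2 + 84*t - 48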